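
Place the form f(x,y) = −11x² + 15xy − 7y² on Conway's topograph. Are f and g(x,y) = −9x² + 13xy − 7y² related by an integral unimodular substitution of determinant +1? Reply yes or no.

D₁ = -83, D₂ = -83
f is negative-definite; reduce −f:
−f: translate: b→7 (≡-15 mod 22), so (11,-15,7)→(11,7,3)
−f: flip: (11,7,3)→(3,-7,11)
−f: translate: b→-1 (≡-7 mod 6), so (3,-7,11)→(3,-1,7)
−f: reduced (well bottom): (3,-1,7) with a≤c, −a<b≤a
flip sign back: reduced form of f is (-3,1,-7)
g is negative-definite; reduce −g:
−g: translate: b→5 (≡-13 mod 18), so (9,-13,7)→(9,5,3)
−g: flip: (9,5,3)→(3,-5,9)
−g: translate: b→1 (≡-5 mod 6), so (3,-5,9)→(3,1,7)
−g: reduced (well bottom): (3,1,7) with a≤c, −a<b≤a
flip sign back: reduced form of g is (-3,-1,-7)
reduced forms (-3, 1, -7) vs (-3, -1, -7) ⇒ inequivalent

no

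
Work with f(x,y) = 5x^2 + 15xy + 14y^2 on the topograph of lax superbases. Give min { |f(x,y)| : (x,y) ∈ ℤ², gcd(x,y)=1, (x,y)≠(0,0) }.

translate: b→5 (≡15 mod 10), so (5,15,14)→(5,5,4)
flip: (5,5,4)→(4,-5,5)
translate: b→3 (≡-5 mod 8), so (4,-5,5)→(4,3,4)
reduced (well bottom): (4,3,4) with a≤c, −a<b≤a
well minimum = a = 4

4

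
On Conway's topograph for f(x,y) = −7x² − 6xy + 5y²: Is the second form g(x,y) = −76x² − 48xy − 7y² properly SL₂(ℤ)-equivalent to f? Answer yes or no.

D₁ = 176, D₂ = 176
river cycle of f (length 8): (5, 6, -7), (-7, 8, 4), (4, 8, -7), (-7, 6, 5), (5, 4, -8), (-8, 12, 1), (1, 12, -8), (-8, 4, 5)
river cycle of g (length 8): (-7, 6, 5), (5, 4, -8), (-8, 12, 1), (1, 12, -8), (-8, 4, 5), (5, 6, -7), (-7, 8, 4), (4, 8, -7)
cycles coincide ⇒ equivalent

yes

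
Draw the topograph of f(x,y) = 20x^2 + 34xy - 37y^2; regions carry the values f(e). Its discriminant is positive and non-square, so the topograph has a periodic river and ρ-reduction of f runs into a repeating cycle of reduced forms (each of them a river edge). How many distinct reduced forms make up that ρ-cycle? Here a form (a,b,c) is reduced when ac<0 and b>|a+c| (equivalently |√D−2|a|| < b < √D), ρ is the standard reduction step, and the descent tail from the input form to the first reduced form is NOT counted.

D = 4116, ⌊√D⌋ = 64
river: ρ → (-37,40,17)
river: ρ → (17,62,-4)
river: ρ → (-4,58,47)
river: ρ → (47,36,-15)
river: ρ → (-15,54,20)
river: ρ → (20,26,-43)
river: ρ → (-43,60,3)
river: ρ → (3,60,-43)
river: ρ → (-43,26,20)
river: ρ → (20,54,-15)
river: ρ → (-15,36,47)
river: ρ → (47,58,-4)
river: ρ → (-4,62,17)
river: ρ → (17,40,-37)
river: ρ → (-37,34,20)
river: ρ → (20,46,-25)
river: ρ → (-25,54,12)
river: ρ → (12,42,-49)
river: ρ → (-49,56,5)
river: ρ → (5,64,-1)
river: ρ → (-1,64,5)
river: ρ → (5,56,-49)
river: ρ → (-49,42,12)
river: ρ → (12,54,-25)
river: ρ → (-25,46,20)
river: ρ → (20,34,-37)
ρ-cycle length = 26 (tail of 0 descent steps not counted)

26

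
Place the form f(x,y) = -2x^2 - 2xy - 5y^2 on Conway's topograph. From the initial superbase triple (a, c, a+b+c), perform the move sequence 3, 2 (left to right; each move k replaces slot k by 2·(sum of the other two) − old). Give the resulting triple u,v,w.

start (-2,-5,-9) = (f(1,0),f(0,1),f(1,1))
replace slot 3: 2·((-2)+(-5)) − (-9) = -5 → (-2,-5,-5)
replace slot 2: 2·((-2)+(-5)) − (-5) = -9 → (-2,-9,-5)

-2,-9,-5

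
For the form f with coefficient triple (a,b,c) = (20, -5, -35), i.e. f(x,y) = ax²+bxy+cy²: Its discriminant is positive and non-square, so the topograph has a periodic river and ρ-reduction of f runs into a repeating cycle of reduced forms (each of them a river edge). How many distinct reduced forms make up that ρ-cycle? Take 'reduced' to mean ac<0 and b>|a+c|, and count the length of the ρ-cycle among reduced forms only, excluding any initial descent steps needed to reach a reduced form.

D = 2825, ⌊√D⌋ = 53
descent: ρ → (-35,5,20)
descent: ρ → (20,35,-20)  [lands on river]
river: ρ → (-20,45,10)
river: ρ → (10,35,-40)
river: ρ → (-40,45,5)
river: ρ → (5,45,-40)
river: ρ → (-40,35,10)
river: ρ → (10,45,-20)
river: ρ → (-20,35,20)
river: ρ → (20,45,-10)
river: ρ → (-10,35,40)
river: ρ → (40,45,-5)
river: ρ → (-5,45,40)
river: ρ → (40,35,-10)
river: ρ → (-10,45,20)
ρ-cycle length = 14 (tail of 2 descent steps not counted)

14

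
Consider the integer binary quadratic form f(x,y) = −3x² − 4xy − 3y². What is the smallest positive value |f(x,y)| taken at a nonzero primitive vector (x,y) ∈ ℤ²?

translate: b→-2 (≡4 mod 6), so (3,4,3)→(3,-2,2)
flip: (3,-2,2)→(2,2,3)
reduced (well bottom): (2,2,3) with a≤c, −a<b≤a
well minimum |f| = |-2| = 2 (negative-definite)

2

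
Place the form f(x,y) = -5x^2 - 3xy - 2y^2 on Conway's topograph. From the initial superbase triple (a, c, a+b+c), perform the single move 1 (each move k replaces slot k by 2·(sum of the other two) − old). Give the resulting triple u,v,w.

start (-5,-2,-10) = (f(1,0),f(0,1),f(1,1))
replace slot 1: 2·((-2)+(-10)) − (-5) = -19 → (-19,-2,-10)

-19,-2,-10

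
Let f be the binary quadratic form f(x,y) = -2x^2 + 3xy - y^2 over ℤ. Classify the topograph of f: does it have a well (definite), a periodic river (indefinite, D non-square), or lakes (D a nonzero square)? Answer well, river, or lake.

D = b²−4ac = 3² − 4·(-2)·(-1) = 1
D = 1² is a perfect square ⇒ form factors over ℤ ⇒ lakes

lake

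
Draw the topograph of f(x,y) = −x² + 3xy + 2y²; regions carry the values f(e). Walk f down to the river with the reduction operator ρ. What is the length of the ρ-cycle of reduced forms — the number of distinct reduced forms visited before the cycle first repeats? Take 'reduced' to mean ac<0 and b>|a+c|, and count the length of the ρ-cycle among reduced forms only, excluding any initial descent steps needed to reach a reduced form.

D = 17, ⌊√D⌋ = 4
river: ρ → (2,1,-2)
river: ρ → (-2,3,1)
river: ρ → (1,3,-2)
river: ρ → (-2,1,2)
river: ρ → (2,3,-1)
river: ρ → (-1,3,2)
ρ-cycle length = 6 (tail of 0 descent steps not counted)

6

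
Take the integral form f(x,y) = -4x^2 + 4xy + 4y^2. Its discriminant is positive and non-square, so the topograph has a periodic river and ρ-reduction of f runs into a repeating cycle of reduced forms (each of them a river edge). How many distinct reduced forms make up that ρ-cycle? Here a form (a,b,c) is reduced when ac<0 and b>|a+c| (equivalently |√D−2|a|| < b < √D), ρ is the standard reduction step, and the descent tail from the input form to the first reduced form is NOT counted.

D = 80, ⌊√D⌋ = 8
river: ρ → (4,4,-4)
river: ρ → (-4,4,4)
ρ-cycle length = 2 (tail of 0 descent steps not counted)

2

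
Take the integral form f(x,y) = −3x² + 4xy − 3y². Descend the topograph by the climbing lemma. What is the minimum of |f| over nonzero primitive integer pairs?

translate: b→2 (≡-4 mod 6), so (3,-4,3)→(3,2,2)
flip: (3,2,2)→(2,-2,3)
translate: b→2 (≡-2 mod 4), so (2,-2,3)→(2,2,3)
reduced (well bottom): (2,2,3) with a≤c, −a<b≤a
well minimum |f| = |-2| = 2 (negative-definite)

2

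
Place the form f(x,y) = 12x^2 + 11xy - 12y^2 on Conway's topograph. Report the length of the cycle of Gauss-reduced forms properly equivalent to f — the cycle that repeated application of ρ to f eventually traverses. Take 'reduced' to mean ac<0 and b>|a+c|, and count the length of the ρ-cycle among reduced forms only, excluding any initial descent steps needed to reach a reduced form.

D = 697, ⌊√D⌋ = 26
river: ρ → (-12,13,11)
river: ρ → (11,9,-14)
river: ρ → (-14,19,6)
river: ρ → (6,17,-17)
river: ρ → (-17,17,6)
river: ρ → (6,19,-14)
river: ρ → (-14,9,11)
river: ρ → (11,13,-12)
river: ρ → (-12,11,12)
river: ρ → (12,13,-11)
river: ρ → (-11,9,14)
river: ρ → (14,19,-6)
river: ρ → (-6,17,17)
river: ρ → (17,17,-6)
river: ρ → (-6,19,14)
river: ρ → (14,9,-11)
river: ρ → (-11,13,12)
river: ρ → (12,11,-12)
ρ-cycle length = 18 (tail of 0 descent steps not counted)

18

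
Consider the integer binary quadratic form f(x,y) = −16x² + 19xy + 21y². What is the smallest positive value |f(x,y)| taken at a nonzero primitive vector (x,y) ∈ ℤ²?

river: ρ → (21,23,-14)
river: ρ → (-14,33,11)
river: ρ → (11,33,-14)
river: ρ → (-14,23,21)
river: ρ → (21,19,-16)
river: ρ → (-16,13,24)
river: ρ → (24,35,-5)
river: ρ → (-5,35,24)
river: ρ → (24,13,-16)
river: ρ → (-16,19,21)
closes: descent 0, river 10
min |a| on river = 5

5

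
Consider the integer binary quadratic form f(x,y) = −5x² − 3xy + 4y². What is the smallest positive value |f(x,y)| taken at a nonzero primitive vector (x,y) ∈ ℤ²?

descent: ρ → (4,3,-5)  [lands on river]
river: ρ → (-5,7,2)
river: ρ → (2,9,-1)
river: ρ → (-1,9,2)
river: ρ → (2,7,-5)
river: ρ → (-5,3,4)
river: ρ → (4,5,-4)
river: ρ → (-4,3,5)
river: ρ → (5,7,-2)
river: ρ → (-2,9,1)
river: ρ → (1,9,-2)
river: ρ → (-2,7,5)
river: ρ → (5,3,-4)
river: ρ → (-4,5,4)
closes: descent 1, river 14
min |a| on river = 1

1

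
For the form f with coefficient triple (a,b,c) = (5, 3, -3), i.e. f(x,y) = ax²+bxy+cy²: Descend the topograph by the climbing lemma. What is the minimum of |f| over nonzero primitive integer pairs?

river: ρ → (-3,3,5)
river: ρ → (5,7,-1)
river: ρ → (-1,7,5)
river: ρ → (5,3,-3)
closes: descent 0, river 4
min |a| on river = 1

1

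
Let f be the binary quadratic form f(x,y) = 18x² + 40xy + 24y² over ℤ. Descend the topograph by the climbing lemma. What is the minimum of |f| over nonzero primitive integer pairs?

translate: b→4 (≡40 mod 36), so (18,40,24)→(18,4,2)
flip: (18,4,2)→(2,-4,18)
translate: b→0 (≡-4 mod 4), so (2,-4,18)→(2,0,16)
reduced (well bottom): (2,0,16) with a≤c, −a<b≤a
well minimum = a = 2

2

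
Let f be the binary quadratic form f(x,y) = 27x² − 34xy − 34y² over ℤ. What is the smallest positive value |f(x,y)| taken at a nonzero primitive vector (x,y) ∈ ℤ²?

descent: ρ → (-34,34,27)  [lands on river]
river: ρ → (27,20,-41)
river: ρ → (-41,62,6)
river: ρ → (6,58,-61)
river: ρ → (-61,64,3)
river: ρ → (3,68,-17)
river: ρ → (-17,68,3)
river: ρ → (3,64,-61)
river: ρ → (-61,58,6)
river: ρ → (6,62,-41)
river: ρ → (-41,20,27)
river: ρ → (27,34,-34)
closes: descent 1, river 12
min |a| on river = 3

3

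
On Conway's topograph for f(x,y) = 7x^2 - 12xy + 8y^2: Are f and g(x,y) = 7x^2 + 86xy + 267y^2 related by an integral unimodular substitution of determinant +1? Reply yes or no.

D₁ = -80, D₂ = -80
f: translate: b→2 (≡-12 mod 14), so (7,-12,8)→(7,2,3)
f: flip: (7,2,3)→(3,-2,7)
f: reduced (well bottom): (3,-2,7) with a≤c, −a<b≤a
g: translate: b→2 (≡86 mod 14), so (7,86,267)→(7,2,3)
g: flip: (7,2,3)→(3,-2,7)
g: reduced (well bottom): (3,-2,7) with a≤c, −a<b≤a
reduced forms (3, -2, 7) vs (3, -2, 7) ⇒ equivalent

yes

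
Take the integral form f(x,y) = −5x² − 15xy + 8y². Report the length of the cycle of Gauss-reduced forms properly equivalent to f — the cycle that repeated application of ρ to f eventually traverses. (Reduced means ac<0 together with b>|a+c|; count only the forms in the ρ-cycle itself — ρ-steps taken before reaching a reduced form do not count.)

D = 385, ⌊√D⌋ = 19
descent: ρ → (8,15,-5)  [lands on river]
river: ρ → (-5,15,8)
river: ρ → (8,17,-3)
river: ρ → (-3,19,2)
river: ρ → (2,17,-12)
river: ρ → (-12,7,7)
river: ρ → (7,7,-12)
river: ρ → (-12,17,2)
river: ρ → (2,19,-3)
river: ρ → (-3,17,8)
ρ-cycle length = 10 (tail of 1 descent step not counted)

10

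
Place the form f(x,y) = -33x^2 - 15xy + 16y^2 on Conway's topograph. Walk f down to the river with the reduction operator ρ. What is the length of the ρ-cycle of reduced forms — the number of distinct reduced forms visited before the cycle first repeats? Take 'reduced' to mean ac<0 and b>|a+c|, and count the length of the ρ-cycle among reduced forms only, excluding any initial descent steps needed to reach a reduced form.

D = 2337, ⌊√D⌋ = 48
descent: ρ → (16,47,-2)  [lands on river]
river: ρ → (-2,45,39)
river: ρ → (39,33,-8)
river: ρ → (-8,47,4)
river: ρ → (4,41,-41)
river: ρ → (-41,41,4)
river: ρ → (4,47,-8)
river: ρ → (-8,33,39)
river: ρ → (39,45,-2)
river: ρ → (-2,47,16)
river: ρ → (16,17,-32)
river: ρ → (-32,47,1)
river: ρ → (1,47,-32)
river: ρ → (-32,17,16)
ρ-cycle length = 14 (tail of 1 descent step not counted)

14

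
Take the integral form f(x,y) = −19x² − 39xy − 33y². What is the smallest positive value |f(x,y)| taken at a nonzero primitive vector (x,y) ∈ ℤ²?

translate: b→1 (≡39 mod 38), so (19,39,33)→(19,1,13)
flip: (19,1,13)→(13,-1,19)
reduced (well bottom): (13,-1,19) with a≤c, −a<b≤a
well minimum |f| = |-13| = 13 (negative-definite)

13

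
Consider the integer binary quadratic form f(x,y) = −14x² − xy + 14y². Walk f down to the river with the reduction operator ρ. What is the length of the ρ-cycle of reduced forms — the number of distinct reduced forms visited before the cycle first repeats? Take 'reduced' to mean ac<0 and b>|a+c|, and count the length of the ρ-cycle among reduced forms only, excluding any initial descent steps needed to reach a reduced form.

D = 785, ⌊√D⌋ = 28
descent: ρ → (14,1,-14)  [lands on river]
river: ρ → (-14,27,1)
river: ρ → (1,27,-14)
river: ρ → (-14,1,14)
river: ρ → (14,27,-1)
river: ρ → (-1,27,14)
ρ-cycle length = 6 (tail of 1 descent step not counted)

6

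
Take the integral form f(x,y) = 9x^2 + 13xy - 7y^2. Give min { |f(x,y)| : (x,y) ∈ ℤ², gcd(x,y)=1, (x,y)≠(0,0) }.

river: ρ → (-7,15,7)
river: ρ → (7,13,-9)
river: ρ → (-9,5,11)
river: ρ → (11,17,-3)
river: ρ → (-3,19,5)
river: ρ → (5,11,-15)
river: ρ → (-15,19,1)
river: ρ → (1,19,-15)
river: ρ → (-15,11,5)
river: ρ → (5,19,-3)
river: ρ → (-3,17,11)
river: ρ → (11,5,-9)
river: ρ → (-9,13,7)
river: ρ → (7,15,-7)
river: ρ → (-7,13,9)
river: ρ → (9,5,-11)
river: ρ → (-11,17,3)
river: ρ → (3,19,-5)
river: ρ → (-5,11,15)
river: ρ → (15,19,-1)
river: ρ → (-1,19,15)
river: ρ → (15,11,-5)
river: ρ → (-5,19,3)
river: ρ → (3,17,-11)
river: ρ → (-11,5,9)
river: ρ → (9,13,-7)
closes: descent 0, river 26
min |a| on river = 1

1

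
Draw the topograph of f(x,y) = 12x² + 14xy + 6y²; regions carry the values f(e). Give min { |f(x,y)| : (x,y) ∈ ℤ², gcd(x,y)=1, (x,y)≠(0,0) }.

translate: b→-10 (≡14 mod 24), so (12,14,6)→(12,-10,4)
flip: (12,-10,4)→(4,10,12)
translate: b→2 (≡10 mod 8), so (4,10,12)→(4,2,6)
reduced (well bottom): (4,2,6) with a≤c, −a<b≤a
well minimum = a = 4

4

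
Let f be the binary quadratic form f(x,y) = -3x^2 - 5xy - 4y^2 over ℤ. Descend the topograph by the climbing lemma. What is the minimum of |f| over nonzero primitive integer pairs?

translate: b→-1 (≡5 mod 6), so (3,5,4)→(3,-1,2)
flip: (3,-1,2)→(2,1,3)
reduced (well bottom): (2,1,3) with a≤c, −a<b≤a
well minimum |f| = |-2| = 2 (negative-definite)

2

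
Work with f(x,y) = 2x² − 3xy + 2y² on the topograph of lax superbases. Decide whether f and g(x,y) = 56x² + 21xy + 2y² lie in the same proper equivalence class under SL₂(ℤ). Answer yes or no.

D₁ = -7, D₂ = -7
f: translate: b→1 (≡-3 mod 4), so (2,-3,2)→(2,1,1)
f: flip: (2,1,1)→(1,-1,2)
f: translate: b→1 (≡-1 mod 2), so (1,-1,2)→(1,1,2)
f: reduced (well bottom): (1,1,2) with a≤c, −a<b≤a
g: flip: (56,21,2)→(2,-21,56)
g: translate: b→-1 (≡-21 mod 4), so (2,-21,56)→(2,-1,1)
g: flip: (2,-1,1)→(1,1,2)
g: reduced (well bottom): (1,1,2) with a≤c, −a<b≤a
reduced forms (1, 1, 2) vs (1, 1, 2) ⇒ equivalent

yes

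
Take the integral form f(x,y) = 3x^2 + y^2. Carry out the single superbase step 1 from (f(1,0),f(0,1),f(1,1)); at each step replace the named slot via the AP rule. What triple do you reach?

start (3,1,4) = (f(1,0),f(0,1),f(1,1))
replace slot 1: 2·(1+4) − 3 = 7 → (7,1,4)

7,1,4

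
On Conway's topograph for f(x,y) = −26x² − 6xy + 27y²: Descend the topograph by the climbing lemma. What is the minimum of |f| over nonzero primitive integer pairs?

descent: ρ → (27,6,-26)  [lands on river]
river: ρ → (-26,46,7)
river: ρ → (7,52,-5)
river: ρ → (-5,48,27)
closes: descent 1, river 4
min |a| on river = 5

5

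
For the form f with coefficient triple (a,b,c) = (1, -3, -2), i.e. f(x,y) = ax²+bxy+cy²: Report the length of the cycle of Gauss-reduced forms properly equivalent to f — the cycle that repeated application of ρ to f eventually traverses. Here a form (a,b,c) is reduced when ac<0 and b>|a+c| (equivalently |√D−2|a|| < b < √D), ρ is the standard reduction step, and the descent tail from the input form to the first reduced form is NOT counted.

D = 17, ⌊√D⌋ = 4
descent: ρ → (-2,3,1)  [lands on river]
river: ρ → (1,3,-2)
river: ρ → (-2,1,2)
river: ρ → (2,3,-1)
river: ρ → (-1,3,2)
river: ρ → (2,1,-2)
ρ-cycle length = 6 (tail of 1 descent step not counted)

6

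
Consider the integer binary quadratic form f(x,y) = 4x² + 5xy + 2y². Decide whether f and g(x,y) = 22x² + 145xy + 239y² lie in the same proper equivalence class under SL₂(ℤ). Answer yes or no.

D₁ = -7, D₂ = -7
f: translate: b→-3 (≡5 mod 8), so (4,5,2)→(4,-3,1)
f: flip: (4,-3,1)→(1,3,4)
f: translate: b→1 (≡3 mod 2), so (1,3,4)→(1,1,2)
f: reduced (well bottom): (1,1,2) with a≤c, −a<b≤a
g: translate: b→13 (≡145 mod 44), so (22,145,239)→(22,13,2)
g: flip: (22,13,2)→(2,-13,22)
g: translate: b→-1 (≡-13 mod 4), so (2,-13,22)→(2,-1,1)
g: flip: (2,-1,1)→(1,1,2)
g: reduced (well bottom): (1,1,2) with a≤c, −a<b≤a
reduced forms (1, 1, 2) vs (1, 1, 2) ⇒ equivalent

yes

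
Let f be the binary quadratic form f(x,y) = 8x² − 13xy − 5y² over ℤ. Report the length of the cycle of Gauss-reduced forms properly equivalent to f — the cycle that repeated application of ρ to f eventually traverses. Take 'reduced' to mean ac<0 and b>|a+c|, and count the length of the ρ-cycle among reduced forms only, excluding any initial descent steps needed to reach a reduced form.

D = 329, ⌊√D⌋ = 18
descent: ρ → (-5,13,8)  [lands on river]
river: ρ → (8,3,-10)
river: ρ → (-10,17,1)
river: ρ → (1,17,-10)
river: ρ → (-10,3,8)
river: ρ → (8,13,-5)
river: ρ → (-5,17,2)
river: ρ → (2,15,-13)
river: ρ → (-13,11,4)
river: ρ → (4,13,-10)
river: ρ → (-10,7,7)
river: ρ → (7,7,-10)
river: ρ → (-10,13,4)
river: ρ → (4,11,-13)
river: ρ → (-13,15,2)
river: ρ → (2,17,-5)
ρ-cycle length = 16 (tail of 1 descent step not counted)

16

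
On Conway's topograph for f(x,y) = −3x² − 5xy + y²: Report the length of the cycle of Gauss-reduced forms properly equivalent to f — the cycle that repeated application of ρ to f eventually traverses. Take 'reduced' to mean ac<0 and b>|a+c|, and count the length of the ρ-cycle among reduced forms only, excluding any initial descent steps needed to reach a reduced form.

D = 37, ⌊√D⌋ = 6
descent: ρ → (1,5,-3)  [lands on river]
river: ρ → (-3,1,3)
river: ρ → (3,5,-1)
river: ρ → (-1,5,3)
river: ρ → (3,1,-3)
river: ρ → (-3,5,1)
ρ-cycle length = 6 (tail of 1 descent step not counted)

6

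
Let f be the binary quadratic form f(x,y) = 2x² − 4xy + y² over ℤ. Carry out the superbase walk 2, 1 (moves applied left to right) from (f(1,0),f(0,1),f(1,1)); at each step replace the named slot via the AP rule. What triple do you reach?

start (2,1,-1) = (f(1,0),f(0,1),f(1,1))
replace slot 2: 2·(2+(-1)) − 1 = 1 → (2,1,-1)
replace slot 1: 2·(1+(-1)) − 2 = -2 → (-2,1,-1)

-2,1,-1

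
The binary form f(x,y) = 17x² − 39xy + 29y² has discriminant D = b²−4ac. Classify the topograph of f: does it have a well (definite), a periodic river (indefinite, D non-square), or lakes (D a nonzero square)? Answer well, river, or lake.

D = b²−4ac = (-39)² − 4·17·29 = -451
D < 0 ⇒ definite ⇒ every region one sign ⇒ single well

well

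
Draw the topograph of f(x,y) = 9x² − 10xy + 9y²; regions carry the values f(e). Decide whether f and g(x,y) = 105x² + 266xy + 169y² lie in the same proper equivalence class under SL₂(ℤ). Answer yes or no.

D₁ = -224, D₂ = -224
f: translate: b→8 (≡-10 mod 18), so (9,-10,9)→(9,8,8)
f: flip: (9,8,8)→(8,-8,9)
f: translate: b→8 (≡-8 mod 16), so (8,-8,9)→(8,8,9)
f: reduced (well bottom): (8,8,9) with a≤c, −a<b≤a
g: translate: b→56 (≡266 mod 210), so (105,266,169)→(105,56,8)
g: flip: (105,56,8)→(8,-56,105)
g: translate: b→8 (≡-56 mod 16), so (8,-56,105)→(8,8,9)
g: reduced (well bottom): (8,8,9) with a≤c, −a<b≤a
reduced forms (8, 8, 9) vs (8, 8, 9) ⇒ equivalent

yes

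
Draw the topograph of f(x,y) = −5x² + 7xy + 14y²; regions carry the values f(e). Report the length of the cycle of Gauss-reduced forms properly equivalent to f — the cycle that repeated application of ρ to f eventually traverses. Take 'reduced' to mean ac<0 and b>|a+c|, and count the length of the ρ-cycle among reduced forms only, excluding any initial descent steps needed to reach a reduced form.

D = 329, ⌊√D⌋ = 18
descent: ρ → (14,-7,-5)
descent: ρ → (-5,17,2)  [lands on river]
river: ρ → (2,15,-13)
river: ρ → (-13,11,4)
river: ρ → (4,13,-10)
river: ρ → (-10,7,7)
river: ρ → (7,7,-10)
river: ρ → (-10,13,4)
river: ρ → (4,11,-13)
river: ρ → (-13,15,2)
river: ρ → (2,17,-5)
river: ρ → (-5,13,8)
river: ρ → (8,3,-10)
river: ρ → (-10,17,1)
river: ρ → (1,17,-10)
river: ρ → (-10,3,8)
river: ρ → (8,13,-5)
ρ-cycle length = 16 (tail of 2 descent steps not counted)

16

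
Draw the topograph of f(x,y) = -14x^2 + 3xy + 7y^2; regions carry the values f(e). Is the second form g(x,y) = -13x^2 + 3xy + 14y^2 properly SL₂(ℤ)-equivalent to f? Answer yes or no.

D₁ = 401, D₂ = 737
discriminants differ ⇒ not SL₂(ℤ)-equivalent

no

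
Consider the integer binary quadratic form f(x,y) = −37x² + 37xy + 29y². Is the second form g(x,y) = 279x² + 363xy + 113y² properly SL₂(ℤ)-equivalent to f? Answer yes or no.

D₁ = 5661, D₂ = 5661
river cycle of f (length 14): (29, 21, -45), (-45, 69, 5), (5, 71, -31), (-31, 53, 23), (23, 39, -45), (-45, 51, 17), (17, 51, -45), (-45, 39, 23), (23, 53, -31), (-31, 71, 5), … (4 more)
river cycle of g (length 14): (5, 71, -31), (-31, 53, 23), (23, 39, -45), (-45, 51, 17), (17, 51, -45), (-45, 39, 23), (23, 53, -31), (-31, 71, 5), (5, 69, -45), (-45, 21, 29), … (4 more)
cycles coincide ⇒ equivalent

yes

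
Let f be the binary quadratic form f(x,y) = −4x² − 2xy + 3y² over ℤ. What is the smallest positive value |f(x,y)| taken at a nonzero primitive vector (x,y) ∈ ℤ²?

descent: ρ → (3,2,-4)  [lands on river]
river: ρ → (-4,6,1)
river: ρ → (1,6,-4)
river: ρ → (-4,2,3)
river: ρ → (3,4,-3)
river: ρ → (-3,2,4)
river: ρ → (4,6,-1)
river: ρ → (-1,6,4)
river: ρ → (4,2,-3)
river: ρ → (-3,4,3)
closes: descent 1, river 10
min |a| on river = 1

1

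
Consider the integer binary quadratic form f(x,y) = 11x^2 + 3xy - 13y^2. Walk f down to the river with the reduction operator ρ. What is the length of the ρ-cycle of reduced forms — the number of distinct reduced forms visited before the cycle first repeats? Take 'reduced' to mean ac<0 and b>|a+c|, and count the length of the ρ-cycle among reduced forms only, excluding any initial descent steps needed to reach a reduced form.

D = 581, ⌊√D⌋ = 24
river: ρ → (-13,23,1)
river: ρ → (1,23,-13)
river: ρ → (-13,3,11)
river: ρ → (11,19,-5)
river: ρ → (-5,21,7)
river: ρ → (7,21,-5)
river: ρ → (-5,19,11)
river: ρ → (11,3,-13)
ρ-cycle length = 8 (tail of 0 descent steps not counted)

8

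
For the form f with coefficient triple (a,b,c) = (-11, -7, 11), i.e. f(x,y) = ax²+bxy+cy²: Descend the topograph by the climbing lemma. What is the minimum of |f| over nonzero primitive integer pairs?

descent: ρ → (11,7,-11)  [lands on river]
river: ρ → (-11,15,7)
river: ρ → (7,13,-13)
river: ρ → (-13,13,7)
river: ρ → (7,15,-11)
river: ρ → (-11,7,11)
river: ρ → (11,15,-7)
river: ρ → (-7,13,13)
river: ρ → (13,13,-7)
river: ρ → (-7,15,11)
closes: descent 1, river 10
min |a| on river = 7

7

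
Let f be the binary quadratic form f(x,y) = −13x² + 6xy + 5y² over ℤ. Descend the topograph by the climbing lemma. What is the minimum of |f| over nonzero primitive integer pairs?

descent: ρ → (5,14,-5)  [lands on river]
river: ρ → (-5,16,2)
river: ρ → (2,16,-5)
river: ρ → (-5,14,5)
river: ρ → (5,16,-2)
river: ρ → (-2,16,5)
closes: descent 1, river 6
min |a| on river = 2

2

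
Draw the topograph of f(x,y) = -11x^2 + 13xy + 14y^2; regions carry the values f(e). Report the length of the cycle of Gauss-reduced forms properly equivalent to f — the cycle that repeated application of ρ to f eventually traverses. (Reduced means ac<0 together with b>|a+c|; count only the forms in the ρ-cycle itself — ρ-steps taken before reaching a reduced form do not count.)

D = 785, ⌊√D⌋ = 28
river: ρ → (14,15,-10)
river: ρ → (-10,25,4)
river: ρ → (4,23,-16)
river: ρ → (-16,9,11)
river: ρ → (11,13,-14)
river: ρ → (-14,15,10)
river: ρ → (10,25,-4)
river: ρ → (-4,23,16)
river: ρ → (16,9,-11)
river: ρ → (-11,13,14)
ρ-cycle length = 10 (tail of 0 descent steps not counted)

10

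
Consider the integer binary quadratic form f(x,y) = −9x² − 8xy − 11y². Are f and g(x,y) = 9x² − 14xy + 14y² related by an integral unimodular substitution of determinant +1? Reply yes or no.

D₁ = -332, D₂ = -308
discriminants differ ⇒ not SL₂(ℤ)-equivalent

no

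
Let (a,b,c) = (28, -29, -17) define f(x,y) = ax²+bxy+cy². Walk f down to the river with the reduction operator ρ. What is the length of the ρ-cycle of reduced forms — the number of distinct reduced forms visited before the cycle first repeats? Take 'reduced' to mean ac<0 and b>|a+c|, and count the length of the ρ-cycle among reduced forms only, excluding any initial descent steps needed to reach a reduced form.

D = 2745, ⌊√D⌋ = 52
descent: ρ → (-17,29,28)  [lands on river]
river: ρ → (28,27,-18)
river: ρ → (-18,45,10)
river: ρ → (10,35,-38)
river: ρ → (-38,41,7)
river: ρ → (7,43,-32)
river: ρ → (-32,21,18)
river: ρ → (18,51,-2)
river: ρ → (-2,49,43)
river: ρ → (43,37,-8)
river: ρ → (-8,43,28)
river: ρ → (28,13,-23)
river: ρ → (-23,33,18)
river: ρ → (18,39,-17)
ρ-cycle length = 14 (tail of 1 descent step not counted)

14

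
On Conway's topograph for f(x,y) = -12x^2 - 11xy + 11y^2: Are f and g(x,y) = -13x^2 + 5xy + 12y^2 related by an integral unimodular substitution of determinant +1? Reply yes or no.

D₁ = 649, D₂ = 649
river cycle of f (length 34): (11, 11, -12), (-12, 13, 10), (10, 7, -15), (-15, 23, 2), (2, 25, -3), (-3, 23, 10), (10, 17, -9), (-9, 19, 8), (8, 13, -15), (-15, 17, 6), … (24 more)
river cycle of g (length 34): (12, 19, -6), (-6, 17, 15), (15, 13, -8), (-8, 19, 9), (9, 17, -10), (-10, 23, 3), (3, 25, -2), (-2, 23, 15), (15, 7, -10), (-10, 13, 12), … (24 more)
cycles differ ⇒ inequivalent

no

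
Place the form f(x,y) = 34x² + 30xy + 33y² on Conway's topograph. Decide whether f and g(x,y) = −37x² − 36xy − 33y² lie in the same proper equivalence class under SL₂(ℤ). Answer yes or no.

D₁ = -3588, D₂ = -3588
f: flip: (34,30,33)→(33,-30,34)
f: reduced (well bottom): (33,-30,34) with a≤c, −a<b≤a
g is negative-definite; reduce −g:
−g: flip: (37,36,33)→(33,-36,37)
−g: translate: b→30 (≡-36 mod 66), so (33,-36,37)→(33,30,34)
−g: reduced (well bottom): (33,30,34) with a≤c, −a<b≤a
flip sign back: reduced form of g is (-33,-30,-34)
reduced forms (33, -30, 34) vs (-33, -30, -34) ⇒ inequivalent

no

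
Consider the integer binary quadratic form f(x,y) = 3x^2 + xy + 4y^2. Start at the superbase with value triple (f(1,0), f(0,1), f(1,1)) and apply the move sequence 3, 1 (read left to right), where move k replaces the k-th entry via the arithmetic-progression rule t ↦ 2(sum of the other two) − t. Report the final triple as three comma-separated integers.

start (3,4,8) = (f(1,0),f(0,1),f(1,1))
replace slot 3: 2·(3+4) − 8 = 6 → (3,4,6)
replace slot 1: 2·(4+6) − 3 = 17 → (17,4,6)

17,4,6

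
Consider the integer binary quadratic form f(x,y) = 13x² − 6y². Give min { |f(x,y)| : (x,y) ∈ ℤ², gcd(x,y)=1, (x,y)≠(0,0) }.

descent: ρ → (-6,12,7)  [lands on river]
river: ρ → (7,16,-2)
river: ρ → (-2,16,7)
river: ρ → (7,12,-6)
closes: descent 1, river 4
min |a| on river = 2

2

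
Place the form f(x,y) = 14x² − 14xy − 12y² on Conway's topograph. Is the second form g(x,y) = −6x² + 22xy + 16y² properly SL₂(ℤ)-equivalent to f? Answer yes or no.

D₁ = 868, D₂ = 868
river cycle of f (length 16): (-12, 14, 14), (14, 14, -12), (-12, 10, 16), (16, 22, -6), (-6, 26, 8), (8, 22, -12), (-12, 26, 4), (4, 22, -24), (-24, 26, 2), (2, 26, -24), … (6 more)
river cycle of g (length 16): (16, 10, -12), (-12, 14, 14), (14, 14, -12), (-12, 10, 16), (16, 22, -6), (-6, 26, 8), (8, 22, -12), (-12, 26, 4), (4, 22, -24), (-24, 26, 2), … (6 more)
cycles coincide ⇒ equivalent

yes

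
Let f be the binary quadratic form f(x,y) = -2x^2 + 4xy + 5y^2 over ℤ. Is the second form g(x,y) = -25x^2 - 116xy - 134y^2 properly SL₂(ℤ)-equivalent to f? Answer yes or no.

D₁ = 56, D₂ = 56
river cycle of f (length 4): (5, 6, -1), (-1, 6, 5), (5, 4, -2), (-2, 4, 5)
river cycle of g (length 4): (-2, 4, 5), (5, 6, -1), (-1, 6, 5), (5, 4, -2)
cycles coincide ⇒ equivalent

yes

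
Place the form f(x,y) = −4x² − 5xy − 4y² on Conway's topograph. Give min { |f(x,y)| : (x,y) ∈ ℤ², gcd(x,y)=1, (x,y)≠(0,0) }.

translate: b→-3 (≡5 mod 8), so (4,5,4)→(4,-3,3)
flip: (4,-3,3)→(3,3,4)
reduced (well bottom): (3,3,4) with a≤c, −a<b≤a
well minimum |f| = |-3| = 3 (negative-definite)

3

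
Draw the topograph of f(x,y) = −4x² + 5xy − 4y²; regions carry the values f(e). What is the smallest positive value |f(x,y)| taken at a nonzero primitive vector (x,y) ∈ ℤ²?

translate: b→3 (≡-5 mod 8), so (4,-5,4)→(4,3,3)
flip: (4,3,3)→(3,-3,4)
translate: b→3 (≡-3 mod 6), so (3,-3,4)→(3,3,4)
reduced (well bottom): (3,3,4) with a≤c, −a<b≤a
well minimum |f| = |-3| = 3 (negative-definite)

3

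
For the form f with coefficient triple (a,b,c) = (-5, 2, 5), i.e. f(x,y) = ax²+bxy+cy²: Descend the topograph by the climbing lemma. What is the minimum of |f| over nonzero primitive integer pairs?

river: ρ → (5,8,-2)
river: ρ → (-2,8,5)
river: ρ → (5,2,-5)
river: ρ → (-5,8,2)
river: ρ → (2,8,-5)
river: ρ → (-5,2,5)
closes: descent 0, river 6
min |a| on river = 2

2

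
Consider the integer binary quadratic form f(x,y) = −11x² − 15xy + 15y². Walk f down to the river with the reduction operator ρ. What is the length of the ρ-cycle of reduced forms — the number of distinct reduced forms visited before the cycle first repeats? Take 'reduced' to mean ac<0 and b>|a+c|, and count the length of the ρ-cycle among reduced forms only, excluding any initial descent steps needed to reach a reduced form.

D = 885, ⌊√D⌋ = 29
descent: ρ → (15,15,-11)  [lands on river]
river: ρ → (-11,29,1)
river: ρ → (1,29,-11)
river: ρ → (-11,15,15)
ρ-cycle length = 4 (tail of 1 descent step not counted)

4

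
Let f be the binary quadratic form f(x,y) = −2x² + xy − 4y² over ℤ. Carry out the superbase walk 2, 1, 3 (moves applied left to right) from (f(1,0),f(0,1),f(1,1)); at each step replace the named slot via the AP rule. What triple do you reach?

start (-2,-4,-5) = (f(1,0),f(0,1),f(1,1))
replace slot 2: 2·((-2)+(-5)) − (-4) = -10 → (-2,-10,-5)
replace slot 1: 2·((-10)+(-5)) − (-2) = -28 → (-28,-10,-5)
replace slot 3: 2·((-28)+(-10)) − (-5) = -71 → (-28,-10,-71)

-28,-10,-71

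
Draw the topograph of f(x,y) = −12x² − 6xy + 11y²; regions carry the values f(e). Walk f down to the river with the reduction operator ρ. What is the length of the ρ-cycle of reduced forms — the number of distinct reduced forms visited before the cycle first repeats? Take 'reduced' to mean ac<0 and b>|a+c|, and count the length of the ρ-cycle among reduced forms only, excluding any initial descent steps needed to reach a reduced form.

D = 564, ⌊√D⌋ = 23
descent: ρ → (11,6,-12)  [lands on river]
river: ρ → (-12,18,5)
river: ρ → (5,22,-4)
river: ρ → (-4,18,15)
river: ρ → (15,12,-7)
river: ρ → (-7,16,11)
ρ-cycle length = 6 (tail of 1 descent step not counted)

6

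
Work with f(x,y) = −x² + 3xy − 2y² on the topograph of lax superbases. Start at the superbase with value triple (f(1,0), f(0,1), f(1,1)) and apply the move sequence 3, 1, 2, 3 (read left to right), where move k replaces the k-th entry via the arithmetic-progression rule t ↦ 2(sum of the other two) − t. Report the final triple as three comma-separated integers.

start (-1,-2,0) = (f(1,0),f(0,1),f(1,1))
replace slot 3: 2·((-1)+(-2)) − 0 = -6 → (-1,-2,-6)
replace slot 1: 2·((-2)+(-6)) − (-1) = -15 → (-15,-2,-6)
replace slot 2: 2·((-15)+(-6)) − (-2) = -40 → (-15,-40,-6)
replace slot 3: 2·((-15)+(-40)) − (-6) = -104 → (-15,-40,-104)

-15,-40,-104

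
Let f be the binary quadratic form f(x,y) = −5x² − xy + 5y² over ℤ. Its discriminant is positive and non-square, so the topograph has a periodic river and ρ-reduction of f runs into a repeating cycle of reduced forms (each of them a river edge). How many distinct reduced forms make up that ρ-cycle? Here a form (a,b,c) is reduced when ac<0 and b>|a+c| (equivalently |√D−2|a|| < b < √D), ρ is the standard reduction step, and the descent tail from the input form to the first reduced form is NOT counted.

D = 101, ⌊√D⌋ = 10
descent: ρ → (5,1,-5)  [lands on river]
river: ρ → (-5,9,1)
river: ρ → (1,9,-5)
river: ρ → (-5,1,5)
river: ρ → (5,9,-1)
river: ρ → (-1,9,5)
ρ-cycle length = 6 (tail of 1 descent step not counted)

6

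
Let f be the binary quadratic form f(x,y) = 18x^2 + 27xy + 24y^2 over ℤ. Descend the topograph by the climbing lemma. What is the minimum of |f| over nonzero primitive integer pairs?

translate: b→-9 (≡27 mod 36), so (18,27,24)→(18,-9,15)
flip: (18,-9,15)→(15,9,18)
reduced (well bottom): (15,9,18) with a≤c, −a<b≤a
well minimum = a = 15

15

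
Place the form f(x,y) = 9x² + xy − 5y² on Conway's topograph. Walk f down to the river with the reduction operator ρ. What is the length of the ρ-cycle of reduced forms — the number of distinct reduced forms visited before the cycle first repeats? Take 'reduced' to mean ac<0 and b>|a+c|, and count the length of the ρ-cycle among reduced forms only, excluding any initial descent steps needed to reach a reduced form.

D = 181, ⌊√D⌋ = 13
descent: ρ → (-5,9,5)  [lands on river]
river: ρ → (5,11,-3)
river: ρ → (-3,13,1)
river: ρ → (1,13,-3)
river: ρ → (-3,11,5)
river: ρ → (5,9,-5)
river: ρ → (-5,11,3)
river: ρ → (3,13,-1)
river: ρ → (-1,13,3)
river: ρ → (3,11,-5)
ρ-cycle length = 10 (tail of 1 descent step not counted)

10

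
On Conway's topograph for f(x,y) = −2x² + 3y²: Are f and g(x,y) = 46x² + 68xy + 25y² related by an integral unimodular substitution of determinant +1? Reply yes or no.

D₁ = 24, D₂ = 24
river cycle of f (length 2): (-2, 4, 1), (1, 4, -2)
river cycle of g (length 2): (-2, 4, 1), (1, 4, -2)
cycles coincide ⇒ equivalent

yes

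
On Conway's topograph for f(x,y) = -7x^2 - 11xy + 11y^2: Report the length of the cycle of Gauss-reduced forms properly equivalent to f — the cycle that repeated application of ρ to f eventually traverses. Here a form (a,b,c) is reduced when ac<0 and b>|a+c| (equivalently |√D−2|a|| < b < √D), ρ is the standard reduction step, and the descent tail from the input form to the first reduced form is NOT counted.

D = 429, ⌊√D⌋ = 20
descent: ρ → (11,11,-7)  [lands on river]
river: ρ → (-7,17,5)
river: ρ → (5,13,-13)
river: ρ → (-13,13,5)
river: ρ → (5,17,-7)
river: ρ → (-7,11,11)
ρ-cycle length = 6 (tail of 1 descent step not counted)

6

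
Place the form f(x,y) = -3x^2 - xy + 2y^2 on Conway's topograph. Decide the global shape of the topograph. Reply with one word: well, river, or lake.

D = b²−4ac = (-1)² − 4·(-3)·2 = 25
D = 5² is a perfect square ⇒ form factors over ℤ ⇒ lakes

lake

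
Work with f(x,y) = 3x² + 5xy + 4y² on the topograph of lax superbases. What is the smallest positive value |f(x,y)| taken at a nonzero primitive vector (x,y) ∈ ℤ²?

translate: b→-1 (≡5 mod 6), so (3,5,4)→(3,-1,2)
flip: (3,-1,2)→(2,1,3)
reduced (well bottom): (2,1,3) with a≤c, −a<b≤a
well minimum = a = 2

2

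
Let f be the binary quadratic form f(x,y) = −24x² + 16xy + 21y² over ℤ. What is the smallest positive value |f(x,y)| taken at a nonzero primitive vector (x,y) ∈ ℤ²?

river: ρ → (21,26,-19)
river: ρ → (-19,12,28)
river: ρ → (28,44,-3)
river: ρ → (-3,46,13)
river: ρ → (13,32,-24)
river: ρ → (-24,16,21)
closes: descent 0, river 6
min |a| on river = 3

3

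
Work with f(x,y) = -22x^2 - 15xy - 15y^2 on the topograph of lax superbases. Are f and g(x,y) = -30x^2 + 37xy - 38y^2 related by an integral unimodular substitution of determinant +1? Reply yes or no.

D₁ = -1095, D₂ = -3191
discriminants differ ⇒ not SL₂(ℤ)-equivalent

no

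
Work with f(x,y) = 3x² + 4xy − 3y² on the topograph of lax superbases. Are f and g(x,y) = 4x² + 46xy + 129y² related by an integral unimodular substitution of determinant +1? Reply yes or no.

D₁ = 52, D₂ = 52
river cycle of f (length 10): (-3, 2, 4), (4, 6, -1), (-1, 6, 4), (4, 2, -3), (-3, 4, 3), (3, 2, -4), (-4, 6, 1), (1, 6, -4), (-4, 2, 3), (3, 4, -3)
river cycle of g (length 10): (4, 6, -1), (-1, 6, 4), (4, 2, -3), (-3, 4, 3), (3, 2, -4), (-4, 6, 1), (1, 6, -4), (-4, 2, 3), (3, 4, -3), (-3, 2, 4)
cycles coincide ⇒ equivalent

yes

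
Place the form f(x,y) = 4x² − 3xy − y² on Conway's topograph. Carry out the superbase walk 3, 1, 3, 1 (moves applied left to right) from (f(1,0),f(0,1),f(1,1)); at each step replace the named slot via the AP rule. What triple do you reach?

start (4,-1,0) = (f(1,0),f(0,1),f(1,1))
replace slot 3: 2·(4+(-1)) − 0 = 6 → (4,-1,6)
replace slot 1: 2·((-1)+6) − 4 = 6 → (6,-1,6)
replace slot 3: 2·(6+(-1)) − 6 = 4 → (6,-1,4)
replace slot 1: 2·((-1)+4) − 6 = 0 → (0,-1,4)

0,-1,4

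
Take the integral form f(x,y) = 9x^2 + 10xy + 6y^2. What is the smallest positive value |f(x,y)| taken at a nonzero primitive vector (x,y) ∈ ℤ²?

translate: b→-8 (≡10 mod 18), so (9,10,6)→(9,-8,5)
flip: (9,-8,5)→(5,8,9)
translate: b→-2 (≡8 mod 10), so (5,8,9)→(5,-2,6)
reduced (well bottom): (5,-2,6) with a≤c, −a<b≤a
well minimum = a = 5

5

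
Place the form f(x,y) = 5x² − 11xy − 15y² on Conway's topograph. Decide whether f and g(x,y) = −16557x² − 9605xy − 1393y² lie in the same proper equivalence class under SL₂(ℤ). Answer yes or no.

D₁ = 421, D₂ = 421
river cycle of f (length 26): (-15, 11, 5), (5, 19, -3), (-3, 17, 11), (11, 5, -9), (-9, 13, 7), (7, 15, -7), (-7, 13, 9), (9, 5, -11), (-11, 17, 3), (3, 19, -5), … (16 more)
river cycle of g (length 26): (-15, 11, 5), (5, 19, -3), (-3, 17, 11), (11, 5, -9), (-9, 13, 7), (7, 15, -7), (-7, 13, 9), (9, 5, -11), (-11, 17, 3), (3, 19, -5), … (16 more)
cycles coincide ⇒ equivalent

yes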